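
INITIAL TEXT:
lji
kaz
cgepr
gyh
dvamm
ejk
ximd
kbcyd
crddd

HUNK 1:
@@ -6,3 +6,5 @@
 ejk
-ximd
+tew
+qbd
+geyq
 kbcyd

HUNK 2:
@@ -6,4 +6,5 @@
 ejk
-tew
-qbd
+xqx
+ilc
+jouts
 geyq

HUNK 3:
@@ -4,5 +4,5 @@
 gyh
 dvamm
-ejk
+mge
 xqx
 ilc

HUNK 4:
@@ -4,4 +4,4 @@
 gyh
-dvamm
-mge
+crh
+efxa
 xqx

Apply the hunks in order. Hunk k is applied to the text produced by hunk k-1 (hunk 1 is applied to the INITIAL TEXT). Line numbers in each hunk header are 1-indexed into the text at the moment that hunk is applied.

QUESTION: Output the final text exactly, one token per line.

Hunk 1: at line 6 remove [ximd] add [tew,qbd,geyq] -> 11 lines: lji kaz cgepr gyh dvamm ejk tew qbd geyq kbcyd crddd
Hunk 2: at line 6 remove [tew,qbd] add [xqx,ilc,jouts] -> 12 lines: lji kaz cgepr gyh dvamm ejk xqx ilc jouts geyq kbcyd crddd
Hunk 3: at line 4 remove [ejk] add [mge] -> 12 lines: lji kaz cgepr gyh dvamm mge xqx ilc jouts geyq kbcyd crddd
Hunk 4: at line 4 remove [dvamm,mge] add [crh,efxa] -> 12 lines: lji kaz cgepr gyh crh efxa xqx ilc jouts geyq kbcyd crddd

Answer: lji
kaz
cgepr
gyh
crh
efxa
xqx
ilc
jouts
geyq
kbcyd
crddd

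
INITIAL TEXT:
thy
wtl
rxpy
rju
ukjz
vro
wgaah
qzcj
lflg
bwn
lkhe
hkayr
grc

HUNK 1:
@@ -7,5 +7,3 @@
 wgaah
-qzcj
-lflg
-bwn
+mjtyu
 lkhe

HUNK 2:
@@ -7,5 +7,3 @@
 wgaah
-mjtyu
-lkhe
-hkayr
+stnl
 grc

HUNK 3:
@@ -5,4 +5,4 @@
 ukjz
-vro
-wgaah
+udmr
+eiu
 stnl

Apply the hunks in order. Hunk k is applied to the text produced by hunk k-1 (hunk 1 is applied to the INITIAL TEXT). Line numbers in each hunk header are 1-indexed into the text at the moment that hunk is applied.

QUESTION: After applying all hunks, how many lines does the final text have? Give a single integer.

Answer: 9

Derivation:
Hunk 1: at line 7 remove [qzcj,lflg,bwn] add [mjtyu] -> 11 lines: thy wtl rxpy rju ukjz vro wgaah mjtyu lkhe hkayr grc
Hunk 2: at line 7 remove [mjtyu,lkhe,hkayr] add [stnl] -> 9 lines: thy wtl rxpy rju ukjz vro wgaah stnl grc
Hunk 3: at line 5 remove [vro,wgaah] add [udmr,eiu] -> 9 lines: thy wtl rxpy rju ukjz udmr eiu stnl grc
Final line count: 9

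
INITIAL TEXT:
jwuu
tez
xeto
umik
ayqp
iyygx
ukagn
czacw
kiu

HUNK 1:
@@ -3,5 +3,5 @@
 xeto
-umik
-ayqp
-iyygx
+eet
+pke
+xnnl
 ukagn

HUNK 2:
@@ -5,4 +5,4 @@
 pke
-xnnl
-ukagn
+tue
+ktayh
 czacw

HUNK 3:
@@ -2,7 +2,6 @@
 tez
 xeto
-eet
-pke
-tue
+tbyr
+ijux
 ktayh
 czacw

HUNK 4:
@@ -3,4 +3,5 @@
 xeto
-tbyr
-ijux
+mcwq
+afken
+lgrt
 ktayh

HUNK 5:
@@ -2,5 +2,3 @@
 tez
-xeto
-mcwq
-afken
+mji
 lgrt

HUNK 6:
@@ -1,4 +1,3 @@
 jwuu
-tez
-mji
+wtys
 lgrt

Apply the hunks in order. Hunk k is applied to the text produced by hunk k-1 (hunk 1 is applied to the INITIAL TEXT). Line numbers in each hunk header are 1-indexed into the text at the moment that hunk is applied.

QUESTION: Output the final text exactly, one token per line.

Answer: jwuu
wtys
lgrt
ktayh
czacw
kiu

Derivation:
Hunk 1: at line 3 remove [umik,ayqp,iyygx] add [eet,pke,xnnl] -> 9 lines: jwuu tez xeto eet pke xnnl ukagn czacw kiu
Hunk 2: at line 5 remove [xnnl,ukagn] add [tue,ktayh] -> 9 lines: jwuu tez xeto eet pke tue ktayh czacw kiu
Hunk 3: at line 2 remove [eet,pke,tue] add [tbyr,ijux] -> 8 lines: jwuu tez xeto tbyr ijux ktayh czacw kiu
Hunk 4: at line 3 remove [tbyr,ijux] add [mcwq,afken,lgrt] -> 9 lines: jwuu tez xeto mcwq afken lgrt ktayh czacw kiu
Hunk 5: at line 2 remove [xeto,mcwq,afken] add [mji] -> 7 lines: jwuu tez mji lgrt ktayh czacw kiu
Hunk 6: at line 1 remove [tez,mji] add [wtys] -> 6 lines: jwuu wtys lgrt ktayh czacw kiu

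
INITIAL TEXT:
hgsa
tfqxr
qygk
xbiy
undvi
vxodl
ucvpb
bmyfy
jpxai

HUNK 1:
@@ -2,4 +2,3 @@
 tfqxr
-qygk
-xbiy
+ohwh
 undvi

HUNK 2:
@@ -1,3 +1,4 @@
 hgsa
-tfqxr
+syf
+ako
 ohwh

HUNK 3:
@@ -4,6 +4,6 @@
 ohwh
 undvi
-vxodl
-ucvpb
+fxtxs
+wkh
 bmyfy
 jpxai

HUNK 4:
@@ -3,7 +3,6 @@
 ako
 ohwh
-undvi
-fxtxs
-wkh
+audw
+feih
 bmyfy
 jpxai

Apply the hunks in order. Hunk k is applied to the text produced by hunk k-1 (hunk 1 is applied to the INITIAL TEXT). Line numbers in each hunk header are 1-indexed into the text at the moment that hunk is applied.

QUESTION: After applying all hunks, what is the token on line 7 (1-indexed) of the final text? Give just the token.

Answer: bmyfy

Derivation:
Hunk 1: at line 2 remove [qygk,xbiy] add [ohwh] -> 8 lines: hgsa tfqxr ohwh undvi vxodl ucvpb bmyfy jpxai
Hunk 2: at line 1 remove [tfqxr] add [syf,ako] -> 9 lines: hgsa syf ako ohwh undvi vxodl ucvpb bmyfy jpxai
Hunk 3: at line 4 remove [vxodl,ucvpb] add [fxtxs,wkh] -> 9 lines: hgsa syf ako ohwh undvi fxtxs wkh bmyfy jpxai
Hunk 4: at line 3 remove [undvi,fxtxs,wkh] add [audw,feih] -> 8 lines: hgsa syf ako ohwh audw feih bmyfy jpxai
Final line 7: bmyfy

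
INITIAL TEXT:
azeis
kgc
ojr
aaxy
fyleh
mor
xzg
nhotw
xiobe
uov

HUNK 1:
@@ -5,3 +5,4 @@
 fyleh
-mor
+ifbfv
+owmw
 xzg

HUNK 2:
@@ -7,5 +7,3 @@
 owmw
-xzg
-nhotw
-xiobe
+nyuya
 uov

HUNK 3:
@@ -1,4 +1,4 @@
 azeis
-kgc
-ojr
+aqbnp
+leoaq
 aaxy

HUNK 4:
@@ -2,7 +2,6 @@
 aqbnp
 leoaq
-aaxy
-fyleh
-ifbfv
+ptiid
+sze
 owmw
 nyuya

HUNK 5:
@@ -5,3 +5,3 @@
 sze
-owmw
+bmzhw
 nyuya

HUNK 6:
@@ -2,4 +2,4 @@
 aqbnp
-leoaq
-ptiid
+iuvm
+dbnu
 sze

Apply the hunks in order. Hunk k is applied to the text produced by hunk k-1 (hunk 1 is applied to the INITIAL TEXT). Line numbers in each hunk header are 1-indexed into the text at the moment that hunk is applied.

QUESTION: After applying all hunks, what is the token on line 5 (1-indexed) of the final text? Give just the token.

Hunk 1: at line 5 remove [mor] add [ifbfv,owmw] -> 11 lines: azeis kgc ojr aaxy fyleh ifbfv owmw xzg nhotw xiobe uov
Hunk 2: at line 7 remove [xzg,nhotw,xiobe] add [nyuya] -> 9 lines: azeis kgc ojr aaxy fyleh ifbfv owmw nyuya uov
Hunk 3: at line 1 remove [kgc,ojr] add [aqbnp,leoaq] -> 9 lines: azeis aqbnp leoaq aaxy fyleh ifbfv owmw nyuya uov
Hunk 4: at line 2 remove [aaxy,fyleh,ifbfv] add [ptiid,sze] -> 8 lines: azeis aqbnp leoaq ptiid sze owmw nyuya uov
Hunk 5: at line 5 remove [owmw] add [bmzhw] -> 8 lines: azeis aqbnp leoaq ptiid sze bmzhw nyuya uov
Hunk 6: at line 2 remove [leoaq,ptiid] add [iuvm,dbnu] -> 8 lines: azeis aqbnp iuvm dbnu sze bmzhw nyuya uov
Final line 5: sze

Answer: sze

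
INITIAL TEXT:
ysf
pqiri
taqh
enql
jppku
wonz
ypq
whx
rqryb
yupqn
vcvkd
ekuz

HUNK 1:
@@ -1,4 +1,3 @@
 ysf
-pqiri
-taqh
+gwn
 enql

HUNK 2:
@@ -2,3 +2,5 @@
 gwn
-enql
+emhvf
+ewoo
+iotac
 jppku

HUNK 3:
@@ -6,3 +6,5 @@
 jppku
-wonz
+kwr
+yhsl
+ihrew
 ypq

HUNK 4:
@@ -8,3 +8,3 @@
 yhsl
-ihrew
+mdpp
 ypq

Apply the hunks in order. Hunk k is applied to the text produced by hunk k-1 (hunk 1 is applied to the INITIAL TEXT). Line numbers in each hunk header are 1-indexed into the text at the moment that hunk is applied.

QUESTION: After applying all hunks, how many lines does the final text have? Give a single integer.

Answer: 15

Derivation:
Hunk 1: at line 1 remove [pqiri,taqh] add [gwn] -> 11 lines: ysf gwn enql jppku wonz ypq whx rqryb yupqn vcvkd ekuz
Hunk 2: at line 2 remove [enql] add [emhvf,ewoo,iotac] -> 13 lines: ysf gwn emhvf ewoo iotac jppku wonz ypq whx rqryb yupqn vcvkd ekuz
Hunk 3: at line 6 remove [wonz] add [kwr,yhsl,ihrew] -> 15 lines: ysf gwn emhvf ewoo iotac jppku kwr yhsl ihrew ypq whx rqryb yupqn vcvkd ekuz
Hunk 4: at line 8 remove [ihrew] add [mdpp] -> 15 lines: ysf gwn emhvf ewoo iotac jppku kwr yhsl mdpp ypq whx rqryb yupqn vcvkd ekuz
Final line count: 15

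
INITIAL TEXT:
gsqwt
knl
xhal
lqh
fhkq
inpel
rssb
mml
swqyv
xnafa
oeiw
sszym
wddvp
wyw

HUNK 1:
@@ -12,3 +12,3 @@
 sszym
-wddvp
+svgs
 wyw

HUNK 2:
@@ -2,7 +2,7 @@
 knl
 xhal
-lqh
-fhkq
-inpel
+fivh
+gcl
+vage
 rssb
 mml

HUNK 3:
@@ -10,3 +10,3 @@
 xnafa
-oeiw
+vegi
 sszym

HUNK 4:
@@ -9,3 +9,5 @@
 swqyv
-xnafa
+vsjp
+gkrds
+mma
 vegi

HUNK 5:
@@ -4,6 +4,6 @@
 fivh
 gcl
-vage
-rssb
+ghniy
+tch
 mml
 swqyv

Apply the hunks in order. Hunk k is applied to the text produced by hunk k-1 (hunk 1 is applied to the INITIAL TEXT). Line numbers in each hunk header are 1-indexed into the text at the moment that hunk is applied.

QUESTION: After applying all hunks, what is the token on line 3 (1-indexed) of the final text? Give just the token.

Answer: xhal

Derivation:
Hunk 1: at line 12 remove [wddvp] add [svgs] -> 14 lines: gsqwt knl xhal lqh fhkq inpel rssb mml swqyv xnafa oeiw sszym svgs wyw
Hunk 2: at line 2 remove [lqh,fhkq,inpel] add [fivh,gcl,vage] -> 14 lines: gsqwt knl xhal fivh gcl vage rssb mml swqyv xnafa oeiw sszym svgs wyw
Hunk 3: at line 10 remove [oeiw] add [vegi] -> 14 lines: gsqwt knl xhal fivh gcl vage rssb mml swqyv xnafa vegi sszym svgs wyw
Hunk 4: at line 9 remove [xnafa] add [vsjp,gkrds,mma] -> 16 lines: gsqwt knl xhal fivh gcl vage rssb mml swqyv vsjp gkrds mma vegi sszym svgs wyw
Hunk 5: at line 4 remove [vage,rssb] add [ghniy,tch] -> 16 lines: gsqwt knl xhal fivh gcl ghniy tch mml swqyv vsjp gkrds mma vegi sszym svgs wyw
Final line 3: xhal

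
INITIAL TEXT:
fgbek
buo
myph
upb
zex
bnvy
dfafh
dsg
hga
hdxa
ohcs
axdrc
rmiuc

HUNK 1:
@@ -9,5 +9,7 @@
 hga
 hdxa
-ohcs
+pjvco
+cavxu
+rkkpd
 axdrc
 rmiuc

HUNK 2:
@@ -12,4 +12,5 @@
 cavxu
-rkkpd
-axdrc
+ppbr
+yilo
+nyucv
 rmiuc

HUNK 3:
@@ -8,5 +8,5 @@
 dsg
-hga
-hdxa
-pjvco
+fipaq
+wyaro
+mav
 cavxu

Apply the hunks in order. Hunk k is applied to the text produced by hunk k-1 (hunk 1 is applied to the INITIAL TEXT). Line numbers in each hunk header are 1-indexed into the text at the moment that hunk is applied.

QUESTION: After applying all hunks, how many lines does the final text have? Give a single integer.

Answer: 16

Derivation:
Hunk 1: at line 9 remove [ohcs] add [pjvco,cavxu,rkkpd] -> 15 lines: fgbek buo myph upb zex bnvy dfafh dsg hga hdxa pjvco cavxu rkkpd axdrc rmiuc
Hunk 2: at line 12 remove [rkkpd,axdrc] add [ppbr,yilo,nyucv] -> 16 lines: fgbek buo myph upb zex bnvy dfafh dsg hga hdxa pjvco cavxu ppbr yilo nyucv rmiuc
Hunk 3: at line 8 remove [hga,hdxa,pjvco] add [fipaq,wyaro,mav] -> 16 lines: fgbek buo myph upb zex bnvy dfafh dsg fipaq wyaro mav cavxu ppbr yilo nyucv rmiuc
Final line count: 16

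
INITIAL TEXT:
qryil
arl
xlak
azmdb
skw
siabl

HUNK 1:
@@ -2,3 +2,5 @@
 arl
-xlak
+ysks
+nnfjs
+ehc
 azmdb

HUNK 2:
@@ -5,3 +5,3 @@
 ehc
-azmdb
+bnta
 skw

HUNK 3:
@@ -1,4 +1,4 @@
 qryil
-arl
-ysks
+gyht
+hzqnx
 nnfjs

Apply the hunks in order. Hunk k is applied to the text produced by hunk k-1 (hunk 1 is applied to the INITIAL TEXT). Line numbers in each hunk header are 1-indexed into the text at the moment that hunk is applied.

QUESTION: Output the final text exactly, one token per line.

Answer: qryil
gyht
hzqnx
nnfjs
ehc
bnta
skw
siabl

Derivation:
Hunk 1: at line 2 remove [xlak] add [ysks,nnfjs,ehc] -> 8 lines: qryil arl ysks nnfjs ehc azmdb skw siabl
Hunk 2: at line 5 remove [azmdb] add [bnta] -> 8 lines: qryil arl ysks nnfjs ehc bnta skw siabl
Hunk 3: at line 1 remove [arl,ysks] add [gyht,hzqnx] -> 8 lines: qryil gyht hzqnx nnfjs ehc bnta skw siabl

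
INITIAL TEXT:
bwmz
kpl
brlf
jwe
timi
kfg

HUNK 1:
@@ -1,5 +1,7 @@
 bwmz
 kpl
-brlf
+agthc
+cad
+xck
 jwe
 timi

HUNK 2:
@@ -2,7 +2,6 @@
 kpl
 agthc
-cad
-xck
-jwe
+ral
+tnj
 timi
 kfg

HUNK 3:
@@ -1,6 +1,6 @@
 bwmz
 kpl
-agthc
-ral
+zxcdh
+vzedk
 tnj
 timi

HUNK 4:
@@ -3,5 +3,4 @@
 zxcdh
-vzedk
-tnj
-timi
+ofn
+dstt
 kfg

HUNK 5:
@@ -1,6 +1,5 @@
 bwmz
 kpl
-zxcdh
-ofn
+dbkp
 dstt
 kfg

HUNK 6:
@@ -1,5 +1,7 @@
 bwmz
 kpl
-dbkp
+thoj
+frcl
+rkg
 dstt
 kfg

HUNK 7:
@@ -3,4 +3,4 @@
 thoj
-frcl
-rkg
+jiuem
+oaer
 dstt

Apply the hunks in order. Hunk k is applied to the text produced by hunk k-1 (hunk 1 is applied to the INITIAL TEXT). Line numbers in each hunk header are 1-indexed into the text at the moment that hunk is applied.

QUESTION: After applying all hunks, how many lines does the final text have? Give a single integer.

Hunk 1: at line 1 remove [brlf] add [agthc,cad,xck] -> 8 lines: bwmz kpl agthc cad xck jwe timi kfg
Hunk 2: at line 2 remove [cad,xck,jwe] add [ral,tnj] -> 7 lines: bwmz kpl agthc ral tnj timi kfg
Hunk 3: at line 1 remove [agthc,ral] add [zxcdh,vzedk] -> 7 lines: bwmz kpl zxcdh vzedk tnj timi kfg
Hunk 4: at line 3 remove [vzedk,tnj,timi] add [ofn,dstt] -> 6 lines: bwmz kpl zxcdh ofn dstt kfg
Hunk 5: at line 1 remove [zxcdh,ofn] add [dbkp] -> 5 lines: bwmz kpl dbkp dstt kfg
Hunk 6: at line 1 remove [dbkp] add [thoj,frcl,rkg] -> 7 lines: bwmz kpl thoj frcl rkg dstt kfg
Hunk 7: at line 3 remove [frcl,rkg] add [jiuem,oaer] -> 7 lines: bwmz kpl thoj jiuem oaer dstt kfg
Final line count: 7

Answer: 7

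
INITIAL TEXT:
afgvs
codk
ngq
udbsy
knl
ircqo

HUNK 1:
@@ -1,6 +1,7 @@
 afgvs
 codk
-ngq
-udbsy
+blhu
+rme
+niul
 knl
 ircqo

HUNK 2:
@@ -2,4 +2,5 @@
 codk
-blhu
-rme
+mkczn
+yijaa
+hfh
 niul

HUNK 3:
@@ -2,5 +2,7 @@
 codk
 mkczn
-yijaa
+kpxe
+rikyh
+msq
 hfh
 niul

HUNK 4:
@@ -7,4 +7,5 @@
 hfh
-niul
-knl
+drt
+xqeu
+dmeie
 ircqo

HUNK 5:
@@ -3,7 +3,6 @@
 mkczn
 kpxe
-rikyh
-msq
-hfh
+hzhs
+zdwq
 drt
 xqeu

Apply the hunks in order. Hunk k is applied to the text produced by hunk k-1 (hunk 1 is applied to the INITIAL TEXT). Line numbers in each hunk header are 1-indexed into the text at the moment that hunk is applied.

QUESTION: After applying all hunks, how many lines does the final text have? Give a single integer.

Answer: 10

Derivation:
Hunk 1: at line 1 remove [ngq,udbsy] add [blhu,rme,niul] -> 7 lines: afgvs codk blhu rme niul knl ircqo
Hunk 2: at line 2 remove [blhu,rme] add [mkczn,yijaa,hfh] -> 8 lines: afgvs codk mkczn yijaa hfh niul knl ircqo
Hunk 3: at line 2 remove [yijaa] add [kpxe,rikyh,msq] -> 10 lines: afgvs codk mkczn kpxe rikyh msq hfh niul knl ircqo
Hunk 4: at line 7 remove [niul,knl] add [drt,xqeu,dmeie] -> 11 lines: afgvs codk mkczn kpxe rikyh msq hfh drt xqeu dmeie ircqo
Hunk 5: at line 3 remove [rikyh,msq,hfh] add [hzhs,zdwq] -> 10 lines: afgvs codk mkczn kpxe hzhs zdwq drt xqeu dmeie ircqo
Final line count: 10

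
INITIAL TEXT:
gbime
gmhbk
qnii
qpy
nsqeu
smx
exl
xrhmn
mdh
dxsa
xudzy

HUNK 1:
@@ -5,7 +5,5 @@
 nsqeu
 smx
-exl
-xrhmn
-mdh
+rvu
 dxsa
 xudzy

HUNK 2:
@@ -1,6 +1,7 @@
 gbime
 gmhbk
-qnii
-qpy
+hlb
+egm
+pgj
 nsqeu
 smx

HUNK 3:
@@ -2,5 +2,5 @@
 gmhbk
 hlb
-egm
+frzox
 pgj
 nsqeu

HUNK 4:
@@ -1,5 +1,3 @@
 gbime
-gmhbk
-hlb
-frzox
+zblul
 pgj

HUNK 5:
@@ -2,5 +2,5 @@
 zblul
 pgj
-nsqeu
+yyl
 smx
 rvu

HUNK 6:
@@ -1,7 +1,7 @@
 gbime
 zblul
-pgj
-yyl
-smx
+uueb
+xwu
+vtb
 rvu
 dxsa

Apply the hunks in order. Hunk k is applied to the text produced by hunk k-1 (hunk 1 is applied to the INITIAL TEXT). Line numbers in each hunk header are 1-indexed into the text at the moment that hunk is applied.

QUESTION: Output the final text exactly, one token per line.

Answer: gbime
zblul
uueb
xwu
vtb
rvu
dxsa
xudzy

Derivation:
Hunk 1: at line 5 remove [exl,xrhmn,mdh] add [rvu] -> 9 lines: gbime gmhbk qnii qpy nsqeu smx rvu dxsa xudzy
Hunk 2: at line 1 remove [qnii,qpy] add [hlb,egm,pgj] -> 10 lines: gbime gmhbk hlb egm pgj nsqeu smx rvu dxsa xudzy
Hunk 3: at line 2 remove [egm] add [frzox] -> 10 lines: gbime gmhbk hlb frzox pgj nsqeu smx rvu dxsa xudzy
Hunk 4: at line 1 remove [gmhbk,hlb,frzox] add [zblul] -> 8 lines: gbime zblul pgj nsqeu smx rvu dxsa xudzy
Hunk 5: at line 2 remove [nsqeu] add [yyl] -> 8 lines: gbime zblul pgj yyl smx rvu dxsa xudzy
Hunk 6: at line 1 remove [pgj,yyl,smx] add [uueb,xwu,vtb] -> 8 lines: gbime zblul uueb xwu vtb rvu dxsa xudzy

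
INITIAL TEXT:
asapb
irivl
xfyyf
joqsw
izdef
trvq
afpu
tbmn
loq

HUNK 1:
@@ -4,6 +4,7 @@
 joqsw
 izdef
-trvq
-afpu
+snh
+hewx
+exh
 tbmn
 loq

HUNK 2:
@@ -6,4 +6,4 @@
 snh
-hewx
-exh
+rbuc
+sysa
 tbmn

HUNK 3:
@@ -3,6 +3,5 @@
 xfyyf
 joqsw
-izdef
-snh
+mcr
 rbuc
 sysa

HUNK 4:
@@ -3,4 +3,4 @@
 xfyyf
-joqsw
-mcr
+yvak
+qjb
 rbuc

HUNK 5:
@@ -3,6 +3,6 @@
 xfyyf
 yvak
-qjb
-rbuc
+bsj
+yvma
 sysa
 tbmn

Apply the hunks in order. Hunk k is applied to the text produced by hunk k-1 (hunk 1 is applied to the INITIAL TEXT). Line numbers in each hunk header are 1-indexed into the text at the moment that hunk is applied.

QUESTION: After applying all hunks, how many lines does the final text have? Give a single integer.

Answer: 9

Derivation:
Hunk 1: at line 4 remove [trvq,afpu] add [snh,hewx,exh] -> 10 lines: asapb irivl xfyyf joqsw izdef snh hewx exh tbmn loq
Hunk 2: at line 6 remove [hewx,exh] add [rbuc,sysa] -> 10 lines: asapb irivl xfyyf joqsw izdef snh rbuc sysa tbmn loq
Hunk 3: at line 3 remove [izdef,snh] add [mcr] -> 9 lines: asapb irivl xfyyf joqsw mcr rbuc sysa tbmn loq
Hunk 4: at line 3 remove [joqsw,mcr] add [yvak,qjb] -> 9 lines: asapb irivl xfyyf yvak qjb rbuc sysa tbmn loq
Hunk 5: at line 3 remove [qjb,rbuc] add [bsj,yvma] -> 9 lines: asapb irivl xfyyf yvak bsj yvma sysa tbmn loq
Final line count: 9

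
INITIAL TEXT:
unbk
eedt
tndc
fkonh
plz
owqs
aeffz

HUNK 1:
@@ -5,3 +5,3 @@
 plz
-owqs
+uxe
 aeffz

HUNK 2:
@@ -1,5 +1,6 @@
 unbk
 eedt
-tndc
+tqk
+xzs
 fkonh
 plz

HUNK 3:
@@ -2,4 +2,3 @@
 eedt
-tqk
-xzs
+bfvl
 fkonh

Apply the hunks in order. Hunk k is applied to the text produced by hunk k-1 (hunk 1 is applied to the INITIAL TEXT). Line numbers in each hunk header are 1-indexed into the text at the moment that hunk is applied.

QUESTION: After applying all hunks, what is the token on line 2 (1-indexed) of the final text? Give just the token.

Answer: eedt

Derivation:
Hunk 1: at line 5 remove [owqs] add [uxe] -> 7 lines: unbk eedt tndc fkonh plz uxe aeffz
Hunk 2: at line 1 remove [tndc] add [tqk,xzs] -> 8 lines: unbk eedt tqk xzs fkonh plz uxe aeffz
Hunk 3: at line 2 remove [tqk,xzs] add [bfvl] -> 7 lines: unbk eedt bfvl fkonh plz uxe aeffz
Final line 2: eedt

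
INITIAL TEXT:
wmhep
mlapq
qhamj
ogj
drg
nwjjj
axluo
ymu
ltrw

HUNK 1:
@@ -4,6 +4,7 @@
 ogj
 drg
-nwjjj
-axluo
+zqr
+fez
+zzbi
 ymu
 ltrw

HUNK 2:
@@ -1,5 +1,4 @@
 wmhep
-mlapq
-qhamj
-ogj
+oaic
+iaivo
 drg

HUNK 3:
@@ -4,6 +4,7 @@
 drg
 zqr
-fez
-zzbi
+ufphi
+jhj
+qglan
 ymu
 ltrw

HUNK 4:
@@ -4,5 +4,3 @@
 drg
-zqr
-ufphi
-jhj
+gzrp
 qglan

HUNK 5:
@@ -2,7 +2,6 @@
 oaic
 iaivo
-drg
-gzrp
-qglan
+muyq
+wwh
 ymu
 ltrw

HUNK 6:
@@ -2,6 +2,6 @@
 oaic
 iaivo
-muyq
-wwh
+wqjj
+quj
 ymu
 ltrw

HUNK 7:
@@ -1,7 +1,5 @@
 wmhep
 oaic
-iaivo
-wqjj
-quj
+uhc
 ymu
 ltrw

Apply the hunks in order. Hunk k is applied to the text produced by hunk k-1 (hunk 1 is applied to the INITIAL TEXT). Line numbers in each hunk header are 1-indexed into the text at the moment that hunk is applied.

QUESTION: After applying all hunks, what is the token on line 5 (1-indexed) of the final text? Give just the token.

Hunk 1: at line 4 remove [nwjjj,axluo] add [zqr,fez,zzbi] -> 10 lines: wmhep mlapq qhamj ogj drg zqr fez zzbi ymu ltrw
Hunk 2: at line 1 remove [mlapq,qhamj,ogj] add [oaic,iaivo] -> 9 lines: wmhep oaic iaivo drg zqr fez zzbi ymu ltrw
Hunk 3: at line 4 remove [fez,zzbi] add [ufphi,jhj,qglan] -> 10 lines: wmhep oaic iaivo drg zqr ufphi jhj qglan ymu ltrw
Hunk 4: at line 4 remove [zqr,ufphi,jhj] add [gzrp] -> 8 lines: wmhep oaic iaivo drg gzrp qglan ymu ltrw
Hunk 5: at line 2 remove [drg,gzrp,qglan] add [muyq,wwh] -> 7 lines: wmhep oaic iaivo muyq wwh ymu ltrw
Hunk 6: at line 2 remove [muyq,wwh] add [wqjj,quj] -> 7 lines: wmhep oaic iaivo wqjj quj ymu ltrw
Hunk 7: at line 1 remove [iaivo,wqjj,quj] add [uhc] -> 5 lines: wmhep oaic uhc ymu ltrw
Final line 5: ltrw

Answer: ltrw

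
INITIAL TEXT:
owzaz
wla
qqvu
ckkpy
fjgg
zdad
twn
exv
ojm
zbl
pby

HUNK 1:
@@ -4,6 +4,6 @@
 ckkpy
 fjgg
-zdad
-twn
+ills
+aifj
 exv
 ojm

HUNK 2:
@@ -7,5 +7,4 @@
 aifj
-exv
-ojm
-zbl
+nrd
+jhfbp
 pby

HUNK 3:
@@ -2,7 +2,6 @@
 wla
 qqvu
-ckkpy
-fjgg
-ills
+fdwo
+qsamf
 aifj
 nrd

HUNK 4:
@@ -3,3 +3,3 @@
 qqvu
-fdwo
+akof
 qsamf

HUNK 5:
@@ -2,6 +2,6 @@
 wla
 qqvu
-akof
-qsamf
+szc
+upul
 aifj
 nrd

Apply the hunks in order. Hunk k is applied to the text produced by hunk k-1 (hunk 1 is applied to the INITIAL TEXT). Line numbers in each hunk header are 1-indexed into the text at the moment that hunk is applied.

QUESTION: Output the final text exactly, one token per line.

Answer: owzaz
wla
qqvu
szc
upul
aifj
nrd
jhfbp
pby

Derivation:
Hunk 1: at line 4 remove [zdad,twn] add [ills,aifj] -> 11 lines: owzaz wla qqvu ckkpy fjgg ills aifj exv ojm zbl pby
Hunk 2: at line 7 remove [exv,ojm,zbl] add [nrd,jhfbp] -> 10 lines: owzaz wla qqvu ckkpy fjgg ills aifj nrd jhfbp pby
Hunk 3: at line 2 remove [ckkpy,fjgg,ills] add [fdwo,qsamf] -> 9 lines: owzaz wla qqvu fdwo qsamf aifj nrd jhfbp pby
Hunk 4: at line 3 remove [fdwo] add [akof] -> 9 lines: owzaz wla qqvu akof qsamf aifj nrd jhfbp pby
Hunk 5: at line 2 remove [akof,qsamf] add [szc,upul] -> 9 lines: owzaz wla qqvu szc upul aifj nrd jhfbp pby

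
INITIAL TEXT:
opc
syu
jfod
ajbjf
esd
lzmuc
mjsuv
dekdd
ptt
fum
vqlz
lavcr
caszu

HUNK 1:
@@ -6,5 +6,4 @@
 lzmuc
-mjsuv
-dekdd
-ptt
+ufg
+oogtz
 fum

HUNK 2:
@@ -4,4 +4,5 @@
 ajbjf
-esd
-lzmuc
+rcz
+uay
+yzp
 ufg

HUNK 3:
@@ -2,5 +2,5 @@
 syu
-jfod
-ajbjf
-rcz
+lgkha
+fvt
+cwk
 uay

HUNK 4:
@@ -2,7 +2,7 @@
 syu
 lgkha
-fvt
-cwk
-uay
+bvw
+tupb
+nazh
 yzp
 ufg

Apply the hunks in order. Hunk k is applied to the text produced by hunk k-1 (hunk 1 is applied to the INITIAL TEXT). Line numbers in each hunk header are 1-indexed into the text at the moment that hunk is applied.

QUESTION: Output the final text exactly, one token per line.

Answer: opc
syu
lgkha
bvw
tupb
nazh
yzp
ufg
oogtz
fum
vqlz
lavcr
caszu

Derivation:
Hunk 1: at line 6 remove [mjsuv,dekdd,ptt] add [ufg,oogtz] -> 12 lines: opc syu jfod ajbjf esd lzmuc ufg oogtz fum vqlz lavcr caszu
Hunk 2: at line 4 remove [esd,lzmuc] add [rcz,uay,yzp] -> 13 lines: opc syu jfod ajbjf rcz uay yzp ufg oogtz fum vqlz lavcr caszu
Hunk 3: at line 2 remove [jfod,ajbjf,rcz] add [lgkha,fvt,cwk] -> 13 lines: opc syu lgkha fvt cwk uay yzp ufg oogtz fum vqlz lavcr caszu
Hunk 4: at line 2 remove [fvt,cwk,uay] add [bvw,tupb,nazh] -> 13 lines: opc syu lgkha bvw tupb nazh yzp ufg oogtz fum vqlz lavcr caszu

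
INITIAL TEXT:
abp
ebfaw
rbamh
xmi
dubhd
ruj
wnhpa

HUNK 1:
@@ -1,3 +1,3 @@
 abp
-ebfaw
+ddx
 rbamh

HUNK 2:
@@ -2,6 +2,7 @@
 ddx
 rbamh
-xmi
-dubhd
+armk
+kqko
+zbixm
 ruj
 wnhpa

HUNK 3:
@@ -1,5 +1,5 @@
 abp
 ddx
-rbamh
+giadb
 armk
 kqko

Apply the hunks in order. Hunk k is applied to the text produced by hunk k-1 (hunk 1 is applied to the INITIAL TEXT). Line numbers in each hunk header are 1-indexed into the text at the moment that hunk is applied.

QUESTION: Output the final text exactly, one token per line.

Hunk 1: at line 1 remove [ebfaw] add [ddx] -> 7 lines: abp ddx rbamh xmi dubhd ruj wnhpa
Hunk 2: at line 2 remove [xmi,dubhd] add [armk,kqko,zbixm] -> 8 lines: abp ddx rbamh armk kqko zbixm ruj wnhpa
Hunk 3: at line 1 remove [rbamh] add [giadb] -> 8 lines: abp ddx giadb armk kqko zbixm ruj wnhpa

Answer: abp
ddx
giadb
armk
kqko
zbixm
ruj
wnhpa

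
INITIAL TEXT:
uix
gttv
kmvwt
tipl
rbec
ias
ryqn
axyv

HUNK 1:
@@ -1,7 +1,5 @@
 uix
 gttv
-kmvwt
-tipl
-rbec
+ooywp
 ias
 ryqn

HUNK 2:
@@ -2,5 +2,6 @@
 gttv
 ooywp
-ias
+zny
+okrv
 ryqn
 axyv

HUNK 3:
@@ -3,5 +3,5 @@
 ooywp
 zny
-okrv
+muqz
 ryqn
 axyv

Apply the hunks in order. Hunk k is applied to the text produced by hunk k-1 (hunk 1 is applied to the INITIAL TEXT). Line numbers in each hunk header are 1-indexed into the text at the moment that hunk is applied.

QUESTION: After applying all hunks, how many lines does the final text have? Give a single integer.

Hunk 1: at line 1 remove [kmvwt,tipl,rbec] add [ooywp] -> 6 lines: uix gttv ooywp ias ryqn axyv
Hunk 2: at line 2 remove [ias] add [zny,okrv] -> 7 lines: uix gttv ooywp zny okrv ryqn axyv
Hunk 3: at line 3 remove [okrv] add [muqz] -> 7 lines: uix gttv ooywp zny muqz ryqn axyv
Final line count: 7

Answer: 7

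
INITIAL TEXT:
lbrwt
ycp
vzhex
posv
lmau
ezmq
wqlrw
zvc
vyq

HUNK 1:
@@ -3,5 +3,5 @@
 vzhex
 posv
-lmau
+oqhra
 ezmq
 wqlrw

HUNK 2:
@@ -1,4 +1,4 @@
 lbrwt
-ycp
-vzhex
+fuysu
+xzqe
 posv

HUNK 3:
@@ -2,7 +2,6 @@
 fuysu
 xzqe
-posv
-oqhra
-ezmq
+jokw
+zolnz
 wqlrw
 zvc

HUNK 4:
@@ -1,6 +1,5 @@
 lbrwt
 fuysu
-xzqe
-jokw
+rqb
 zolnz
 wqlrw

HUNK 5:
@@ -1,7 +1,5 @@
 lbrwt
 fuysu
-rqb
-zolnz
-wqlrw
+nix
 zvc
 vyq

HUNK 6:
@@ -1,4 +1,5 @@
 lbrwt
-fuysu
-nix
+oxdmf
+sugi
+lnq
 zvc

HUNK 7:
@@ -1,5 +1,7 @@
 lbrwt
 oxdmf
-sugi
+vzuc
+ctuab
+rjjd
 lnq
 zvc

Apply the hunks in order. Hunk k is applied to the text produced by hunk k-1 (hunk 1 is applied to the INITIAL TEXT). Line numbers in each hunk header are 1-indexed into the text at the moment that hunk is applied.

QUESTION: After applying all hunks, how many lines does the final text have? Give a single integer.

Hunk 1: at line 3 remove [lmau] add [oqhra] -> 9 lines: lbrwt ycp vzhex posv oqhra ezmq wqlrw zvc vyq
Hunk 2: at line 1 remove [ycp,vzhex] add [fuysu,xzqe] -> 9 lines: lbrwt fuysu xzqe posv oqhra ezmq wqlrw zvc vyq
Hunk 3: at line 2 remove [posv,oqhra,ezmq] add [jokw,zolnz] -> 8 lines: lbrwt fuysu xzqe jokw zolnz wqlrw zvc vyq
Hunk 4: at line 1 remove [xzqe,jokw] add [rqb] -> 7 lines: lbrwt fuysu rqb zolnz wqlrw zvc vyq
Hunk 5: at line 1 remove [rqb,zolnz,wqlrw] add [nix] -> 5 lines: lbrwt fuysu nix zvc vyq
Hunk 6: at line 1 remove [fuysu,nix] add [oxdmf,sugi,lnq] -> 6 lines: lbrwt oxdmf sugi lnq zvc vyq
Hunk 7: at line 1 remove [sugi] add [vzuc,ctuab,rjjd] -> 8 lines: lbrwt oxdmf vzuc ctuab rjjd lnq zvc vyq
Final line count: 8

Answer: 8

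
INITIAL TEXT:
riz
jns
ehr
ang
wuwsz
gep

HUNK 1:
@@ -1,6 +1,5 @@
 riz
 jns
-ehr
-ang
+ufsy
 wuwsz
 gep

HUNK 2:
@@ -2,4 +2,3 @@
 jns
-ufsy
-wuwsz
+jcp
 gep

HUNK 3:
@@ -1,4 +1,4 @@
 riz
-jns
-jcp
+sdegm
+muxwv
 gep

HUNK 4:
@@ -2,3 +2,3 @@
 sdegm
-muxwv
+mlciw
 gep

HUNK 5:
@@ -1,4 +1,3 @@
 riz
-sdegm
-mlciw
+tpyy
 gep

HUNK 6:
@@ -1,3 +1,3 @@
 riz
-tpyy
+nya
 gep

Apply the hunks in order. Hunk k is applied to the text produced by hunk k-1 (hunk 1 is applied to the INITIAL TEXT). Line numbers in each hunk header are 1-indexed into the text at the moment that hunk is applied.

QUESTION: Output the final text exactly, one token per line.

Answer: riz
nya
gep

Derivation:
Hunk 1: at line 1 remove [ehr,ang] add [ufsy] -> 5 lines: riz jns ufsy wuwsz gep
Hunk 2: at line 2 remove [ufsy,wuwsz] add [jcp] -> 4 lines: riz jns jcp gep
Hunk 3: at line 1 remove [jns,jcp] add [sdegm,muxwv] -> 4 lines: riz sdegm muxwv gep
Hunk 4: at line 2 remove [muxwv] add [mlciw] -> 4 lines: riz sdegm mlciw gep
Hunk 5: at line 1 remove [sdegm,mlciw] add [tpyy] -> 3 lines: riz tpyy gep
Hunk 6: at line 1 remove [tpyy] add [nya] -> 3 lines: riz nya gep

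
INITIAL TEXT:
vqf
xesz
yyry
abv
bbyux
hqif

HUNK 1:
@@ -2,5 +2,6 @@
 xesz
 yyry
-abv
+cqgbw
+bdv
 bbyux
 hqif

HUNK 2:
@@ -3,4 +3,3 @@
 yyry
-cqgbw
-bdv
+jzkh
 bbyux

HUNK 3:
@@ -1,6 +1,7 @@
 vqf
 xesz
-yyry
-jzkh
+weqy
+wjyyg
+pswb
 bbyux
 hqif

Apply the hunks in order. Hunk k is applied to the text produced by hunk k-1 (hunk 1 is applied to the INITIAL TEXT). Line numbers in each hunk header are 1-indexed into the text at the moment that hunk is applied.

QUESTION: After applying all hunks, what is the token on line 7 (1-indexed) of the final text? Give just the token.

Answer: hqif

Derivation:
Hunk 1: at line 2 remove [abv] add [cqgbw,bdv] -> 7 lines: vqf xesz yyry cqgbw bdv bbyux hqif
Hunk 2: at line 3 remove [cqgbw,bdv] add [jzkh] -> 6 lines: vqf xesz yyry jzkh bbyux hqif
Hunk 3: at line 1 remove [yyry,jzkh] add [weqy,wjyyg,pswb] -> 7 lines: vqf xesz weqy wjyyg pswb bbyux hqif
Final line 7: hqif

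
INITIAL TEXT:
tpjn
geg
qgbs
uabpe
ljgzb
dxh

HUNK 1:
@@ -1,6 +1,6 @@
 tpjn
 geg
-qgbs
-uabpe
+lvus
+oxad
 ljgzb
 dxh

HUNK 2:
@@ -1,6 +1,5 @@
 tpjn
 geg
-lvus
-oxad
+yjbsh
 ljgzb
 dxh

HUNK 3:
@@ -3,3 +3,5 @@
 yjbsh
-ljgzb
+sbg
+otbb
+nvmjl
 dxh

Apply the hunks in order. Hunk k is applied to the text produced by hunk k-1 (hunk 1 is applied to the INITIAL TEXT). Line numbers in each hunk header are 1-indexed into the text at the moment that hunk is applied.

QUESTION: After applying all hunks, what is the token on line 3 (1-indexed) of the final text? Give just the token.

Hunk 1: at line 1 remove [qgbs,uabpe] add [lvus,oxad] -> 6 lines: tpjn geg lvus oxad ljgzb dxh
Hunk 2: at line 1 remove [lvus,oxad] add [yjbsh] -> 5 lines: tpjn geg yjbsh ljgzb dxh
Hunk 3: at line 3 remove [ljgzb] add [sbg,otbb,nvmjl] -> 7 lines: tpjn geg yjbsh sbg otbb nvmjl dxh
Final line 3: yjbsh

Answer: yjbsh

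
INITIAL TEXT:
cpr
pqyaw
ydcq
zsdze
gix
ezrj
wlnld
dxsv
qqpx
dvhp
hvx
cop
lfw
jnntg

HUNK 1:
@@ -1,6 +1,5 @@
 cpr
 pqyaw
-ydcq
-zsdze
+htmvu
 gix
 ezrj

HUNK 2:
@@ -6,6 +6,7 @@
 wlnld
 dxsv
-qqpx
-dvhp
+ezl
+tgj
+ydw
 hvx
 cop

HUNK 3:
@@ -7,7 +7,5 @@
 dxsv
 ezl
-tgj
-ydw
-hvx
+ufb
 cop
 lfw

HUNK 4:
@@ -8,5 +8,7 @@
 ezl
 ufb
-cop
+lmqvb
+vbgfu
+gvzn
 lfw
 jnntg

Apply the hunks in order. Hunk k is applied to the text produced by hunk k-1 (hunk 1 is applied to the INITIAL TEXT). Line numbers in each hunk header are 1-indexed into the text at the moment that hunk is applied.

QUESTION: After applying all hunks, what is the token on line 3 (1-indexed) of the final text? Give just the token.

Hunk 1: at line 1 remove [ydcq,zsdze] add [htmvu] -> 13 lines: cpr pqyaw htmvu gix ezrj wlnld dxsv qqpx dvhp hvx cop lfw jnntg
Hunk 2: at line 6 remove [qqpx,dvhp] add [ezl,tgj,ydw] -> 14 lines: cpr pqyaw htmvu gix ezrj wlnld dxsv ezl tgj ydw hvx cop lfw jnntg
Hunk 3: at line 7 remove [tgj,ydw,hvx] add [ufb] -> 12 lines: cpr pqyaw htmvu gix ezrj wlnld dxsv ezl ufb cop lfw jnntg
Hunk 4: at line 8 remove [cop] add [lmqvb,vbgfu,gvzn] -> 14 lines: cpr pqyaw htmvu gix ezrj wlnld dxsv ezl ufb lmqvb vbgfu gvzn lfw jnntg
Final line 3: htmvu

Answer: htmvu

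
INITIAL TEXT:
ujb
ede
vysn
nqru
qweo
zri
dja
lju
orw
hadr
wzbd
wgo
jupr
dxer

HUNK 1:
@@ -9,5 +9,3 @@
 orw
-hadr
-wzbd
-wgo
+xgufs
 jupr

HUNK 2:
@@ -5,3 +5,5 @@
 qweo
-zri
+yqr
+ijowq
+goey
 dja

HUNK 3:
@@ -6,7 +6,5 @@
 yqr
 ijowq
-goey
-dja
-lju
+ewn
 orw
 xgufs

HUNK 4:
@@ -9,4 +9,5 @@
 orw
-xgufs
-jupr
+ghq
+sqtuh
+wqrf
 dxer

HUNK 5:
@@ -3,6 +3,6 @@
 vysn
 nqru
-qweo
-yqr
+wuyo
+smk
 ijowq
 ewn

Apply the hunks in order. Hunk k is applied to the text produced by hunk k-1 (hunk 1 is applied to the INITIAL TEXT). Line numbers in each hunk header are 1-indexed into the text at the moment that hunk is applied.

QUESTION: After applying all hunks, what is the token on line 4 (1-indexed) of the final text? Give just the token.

Answer: nqru

Derivation:
Hunk 1: at line 9 remove [hadr,wzbd,wgo] add [xgufs] -> 12 lines: ujb ede vysn nqru qweo zri dja lju orw xgufs jupr dxer
Hunk 2: at line 5 remove [zri] add [yqr,ijowq,goey] -> 14 lines: ujb ede vysn nqru qweo yqr ijowq goey dja lju orw xgufs jupr dxer
Hunk 3: at line 6 remove [goey,dja,lju] add [ewn] -> 12 lines: ujb ede vysn nqru qweo yqr ijowq ewn orw xgufs jupr dxer
Hunk 4: at line 9 remove [xgufs,jupr] add [ghq,sqtuh,wqrf] -> 13 lines: ujb ede vysn nqru qweo yqr ijowq ewn orw ghq sqtuh wqrf dxer
Hunk 5: at line 3 remove [qweo,yqr] add [wuyo,smk] -> 13 lines: ujb ede vysn nqru wuyo smk ijowq ewn orw ghq sqtuh wqrf dxer
Final line 4: nqru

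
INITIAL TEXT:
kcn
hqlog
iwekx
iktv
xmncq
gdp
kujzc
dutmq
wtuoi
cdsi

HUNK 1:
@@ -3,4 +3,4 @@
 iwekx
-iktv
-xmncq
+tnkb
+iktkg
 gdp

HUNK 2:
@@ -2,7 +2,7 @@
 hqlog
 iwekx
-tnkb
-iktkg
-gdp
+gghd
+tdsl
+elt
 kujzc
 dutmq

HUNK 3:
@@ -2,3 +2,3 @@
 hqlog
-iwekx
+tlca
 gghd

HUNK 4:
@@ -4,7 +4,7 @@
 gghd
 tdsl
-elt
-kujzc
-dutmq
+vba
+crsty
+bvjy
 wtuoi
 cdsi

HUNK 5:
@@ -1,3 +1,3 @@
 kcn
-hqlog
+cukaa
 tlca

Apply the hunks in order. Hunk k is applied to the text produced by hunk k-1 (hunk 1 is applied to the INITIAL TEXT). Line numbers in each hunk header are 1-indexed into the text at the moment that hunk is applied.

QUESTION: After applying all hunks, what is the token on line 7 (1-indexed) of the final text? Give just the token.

Answer: crsty

Derivation:
Hunk 1: at line 3 remove [iktv,xmncq] add [tnkb,iktkg] -> 10 lines: kcn hqlog iwekx tnkb iktkg gdp kujzc dutmq wtuoi cdsi
Hunk 2: at line 2 remove [tnkb,iktkg,gdp] add [gghd,tdsl,elt] -> 10 lines: kcn hqlog iwekx gghd tdsl elt kujzc dutmq wtuoi cdsi
Hunk 3: at line 2 remove [iwekx] add [tlca] -> 10 lines: kcn hqlog tlca gghd tdsl elt kujzc dutmq wtuoi cdsi
Hunk 4: at line 4 remove [elt,kujzc,dutmq] add [vba,crsty,bvjy] -> 10 lines: kcn hqlog tlca gghd tdsl vba crsty bvjy wtuoi cdsi
Hunk 5: at line 1 remove [hqlog] add [cukaa] -> 10 lines: kcn cukaa tlca gghd tdsl vba crsty bvjy wtuoi cdsi
Final line 7: crsty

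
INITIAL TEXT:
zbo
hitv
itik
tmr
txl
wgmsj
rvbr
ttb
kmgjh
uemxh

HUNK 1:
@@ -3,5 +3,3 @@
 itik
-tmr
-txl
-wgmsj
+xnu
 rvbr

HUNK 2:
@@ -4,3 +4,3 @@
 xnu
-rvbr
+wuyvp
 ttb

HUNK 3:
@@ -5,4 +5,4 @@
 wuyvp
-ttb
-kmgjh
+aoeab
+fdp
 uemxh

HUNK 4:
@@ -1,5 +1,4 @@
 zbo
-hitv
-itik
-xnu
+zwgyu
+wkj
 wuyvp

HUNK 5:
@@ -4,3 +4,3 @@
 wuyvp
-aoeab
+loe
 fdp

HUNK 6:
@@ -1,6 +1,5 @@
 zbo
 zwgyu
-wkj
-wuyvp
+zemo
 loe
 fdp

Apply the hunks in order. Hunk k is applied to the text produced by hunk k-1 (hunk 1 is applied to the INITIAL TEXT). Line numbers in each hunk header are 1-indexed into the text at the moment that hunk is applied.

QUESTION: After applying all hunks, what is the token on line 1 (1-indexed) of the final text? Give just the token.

Answer: zbo

Derivation:
Hunk 1: at line 3 remove [tmr,txl,wgmsj] add [xnu] -> 8 lines: zbo hitv itik xnu rvbr ttb kmgjh uemxh
Hunk 2: at line 4 remove [rvbr] add [wuyvp] -> 8 lines: zbo hitv itik xnu wuyvp ttb kmgjh uemxh
Hunk 3: at line 5 remove [ttb,kmgjh] add [aoeab,fdp] -> 8 lines: zbo hitv itik xnu wuyvp aoeab fdp uemxh
Hunk 4: at line 1 remove [hitv,itik,xnu] add [zwgyu,wkj] -> 7 lines: zbo zwgyu wkj wuyvp aoeab fdp uemxh
Hunk 5: at line 4 remove [aoeab] add [loe] -> 7 lines: zbo zwgyu wkj wuyvp loe fdp uemxh
Hunk 6: at line 1 remove [wkj,wuyvp] add [zemo] -> 6 lines: zbo zwgyu zemo loe fdp uemxh
Final line 1: zbo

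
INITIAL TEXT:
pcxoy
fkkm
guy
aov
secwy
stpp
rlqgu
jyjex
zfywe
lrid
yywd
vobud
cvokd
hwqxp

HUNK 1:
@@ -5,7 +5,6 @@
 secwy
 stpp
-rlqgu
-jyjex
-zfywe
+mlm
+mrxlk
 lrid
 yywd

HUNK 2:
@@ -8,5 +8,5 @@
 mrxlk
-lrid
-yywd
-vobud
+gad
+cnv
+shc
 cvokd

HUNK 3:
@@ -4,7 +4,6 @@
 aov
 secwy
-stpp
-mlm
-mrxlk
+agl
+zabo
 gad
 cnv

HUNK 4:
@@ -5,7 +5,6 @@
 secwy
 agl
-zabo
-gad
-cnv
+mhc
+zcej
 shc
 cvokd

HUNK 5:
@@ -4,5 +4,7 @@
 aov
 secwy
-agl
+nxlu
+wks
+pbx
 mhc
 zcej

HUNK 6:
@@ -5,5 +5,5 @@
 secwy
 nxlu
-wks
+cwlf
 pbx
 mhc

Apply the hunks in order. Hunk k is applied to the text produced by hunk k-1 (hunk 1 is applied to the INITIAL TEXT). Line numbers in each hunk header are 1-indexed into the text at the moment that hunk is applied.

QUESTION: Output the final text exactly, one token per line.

Hunk 1: at line 5 remove [rlqgu,jyjex,zfywe] add [mlm,mrxlk] -> 13 lines: pcxoy fkkm guy aov secwy stpp mlm mrxlk lrid yywd vobud cvokd hwqxp
Hunk 2: at line 8 remove [lrid,yywd,vobud] add [gad,cnv,shc] -> 13 lines: pcxoy fkkm guy aov secwy stpp mlm mrxlk gad cnv shc cvokd hwqxp
Hunk 3: at line 4 remove [stpp,mlm,mrxlk] add [agl,zabo] -> 12 lines: pcxoy fkkm guy aov secwy agl zabo gad cnv shc cvokd hwqxp
Hunk 4: at line 5 remove [zabo,gad,cnv] add [mhc,zcej] -> 11 lines: pcxoy fkkm guy aov secwy agl mhc zcej shc cvokd hwqxp
Hunk 5: at line 4 remove [agl] add [nxlu,wks,pbx] -> 13 lines: pcxoy fkkm guy aov secwy nxlu wks pbx mhc zcej shc cvokd hwqxp
Hunk 6: at line 5 remove [wks] add [cwlf] -> 13 lines: pcxoy fkkm guy aov secwy nxlu cwlf pbx mhc zcej shc cvokd hwqxp

Answer: pcxoy
fkkm
guy
aov
secwy
nxlu
cwlf
pbx
mhc
zcej
shc
cvokd
hwqxp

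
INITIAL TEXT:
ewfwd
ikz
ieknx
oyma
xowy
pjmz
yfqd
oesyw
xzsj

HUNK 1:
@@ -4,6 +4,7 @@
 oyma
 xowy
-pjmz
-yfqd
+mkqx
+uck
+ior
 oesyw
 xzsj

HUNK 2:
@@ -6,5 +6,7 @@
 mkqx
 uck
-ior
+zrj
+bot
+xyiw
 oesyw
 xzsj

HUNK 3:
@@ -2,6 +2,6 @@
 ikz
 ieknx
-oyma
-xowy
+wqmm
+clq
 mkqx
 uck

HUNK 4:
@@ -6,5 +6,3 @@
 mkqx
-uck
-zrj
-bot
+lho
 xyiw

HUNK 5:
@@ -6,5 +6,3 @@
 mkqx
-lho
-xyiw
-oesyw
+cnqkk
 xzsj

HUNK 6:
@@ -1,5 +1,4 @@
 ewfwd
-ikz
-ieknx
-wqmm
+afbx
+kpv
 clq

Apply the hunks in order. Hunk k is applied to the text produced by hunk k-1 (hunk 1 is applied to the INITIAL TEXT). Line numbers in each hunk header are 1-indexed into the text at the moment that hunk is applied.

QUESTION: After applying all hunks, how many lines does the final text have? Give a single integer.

Hunk 1: at line 4 remove [pjmz,yfqd] add [mkqx,uck,ior] -> 10 lines: ewfwd ikz ieknx oyma xowy mkqx uck ior oesyw xzsj
Hunk 2: at line 6 remove [ior] add [zrj,bot,xyiw] -> 12 lines: ewfwd ikz ieknx oyma xowy mkqx uck zrj bot xyiw oesyw xzsj
Hunk 3: at line 2 remove [oyma,xowy] add [wqmm,clq] -> 12 lines: ewfwd ikz ieknx wqmm clq mkqx uck zrj bot xyiw oesyw xzsj
Hunk 4: at line 6 remove [uck,zrj,bot] add [lho] -> 10 lines: ewfwd ikz ieknx wqmm clq mkqx lho xyiw oesyw xzsj
Hunk 5: at line 6 remove [lho,xyiw,oesyw] add [cnqkk] -> 8 lines: ewfwd ikz ieknx wqmm clq mkqx cnqkk xzsj
Hunk 6: at line 1 remove [ikz,ieknx,wqmm] add [afbx,kpv] -> 7 lines: ewfwd afbx kpv clq mkqx cnqkk xzsj
Final line count: 7

Answer: 7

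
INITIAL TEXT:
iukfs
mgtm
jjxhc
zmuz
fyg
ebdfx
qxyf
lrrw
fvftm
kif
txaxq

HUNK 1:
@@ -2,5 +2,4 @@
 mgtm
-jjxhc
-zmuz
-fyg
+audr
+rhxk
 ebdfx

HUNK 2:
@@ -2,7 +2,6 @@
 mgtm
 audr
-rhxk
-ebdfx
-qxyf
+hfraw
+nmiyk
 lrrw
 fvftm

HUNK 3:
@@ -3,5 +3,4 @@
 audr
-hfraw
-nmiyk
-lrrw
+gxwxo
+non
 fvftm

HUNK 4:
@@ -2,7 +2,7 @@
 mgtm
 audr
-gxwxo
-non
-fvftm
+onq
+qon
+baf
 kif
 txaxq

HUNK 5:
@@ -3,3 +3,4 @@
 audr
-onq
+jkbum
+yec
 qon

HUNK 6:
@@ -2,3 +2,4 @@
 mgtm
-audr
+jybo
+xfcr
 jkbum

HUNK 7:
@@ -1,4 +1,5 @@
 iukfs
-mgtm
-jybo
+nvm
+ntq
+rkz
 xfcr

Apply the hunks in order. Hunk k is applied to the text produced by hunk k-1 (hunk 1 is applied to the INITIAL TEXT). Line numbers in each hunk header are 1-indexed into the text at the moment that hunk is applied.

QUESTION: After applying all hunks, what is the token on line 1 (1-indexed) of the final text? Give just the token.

Hunk 1: at line 2 remove [jjxhc,zmuz,fyg] add [audr,rhxk] -> 10 lines: iukfs mgtm audr rhxk ebdfx qxyf lrrw fvftm kif txaxq
Hunk 2: at line 2 remove [rhxk,ebdfx,qxyf] add [hfraw,nmiyk] -> 9 lines: iukfs mgtm audr hfraw nmiyk lrrw fvftm kif txaxq
Hunk 3: at line 3 remove [hfraw,nmiyk,lrrw] add [gxwxo,non] -> 8 lines: iukfs mgtm audr gxwxo non fvftm kif txaxq
Hunk 4: at line 2 remove [gxwxo,non,fvftm] add [onq,qon,baf] -> 8 lines: iukfs mgtm audr onq qon baf kif txaxq
Hunk 5: at line 3 remove [onq] add [jkbum,yec] -> 9 lines: iukfs mgtm audr jkbum yec qon baf kif txaxq
Hunk 6: at line 2 remove [audr] add [jybo,xfcr] -> 10 lines: iukfs mgtm jybo xfcr jkbum yec qon baf kif txaxq
Hunk 7: at line 1 remove [mgtm,jybo] add [nvm,ntq,rkz] -> 11 lines: iukfs nvm ntq rkz xfcr jkbum yec qon baf kif txaxq
Final line 1: iukfs

Answer: iukfs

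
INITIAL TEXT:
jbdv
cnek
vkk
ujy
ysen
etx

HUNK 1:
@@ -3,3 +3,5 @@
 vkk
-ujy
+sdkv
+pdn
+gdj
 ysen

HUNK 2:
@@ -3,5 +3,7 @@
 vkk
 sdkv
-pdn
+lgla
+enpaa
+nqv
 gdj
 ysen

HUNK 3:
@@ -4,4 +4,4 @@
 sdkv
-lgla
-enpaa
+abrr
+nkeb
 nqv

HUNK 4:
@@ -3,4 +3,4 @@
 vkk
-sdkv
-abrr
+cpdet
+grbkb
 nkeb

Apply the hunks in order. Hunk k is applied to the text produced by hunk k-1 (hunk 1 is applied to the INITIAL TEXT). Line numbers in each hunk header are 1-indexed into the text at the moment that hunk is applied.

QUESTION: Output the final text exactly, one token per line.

Hunk 1: at line 3 remove [ujy] add [sdkv,pdn,gdj] -> 8 lines: jbdv cnek vkk sdkv pdn gdj ysen etx
Hunk 2: at line 3 remove [pdn] add [lgla,enpaa,nqv] -> 10 lines: jbdv cnek vkk sdkv lgla enpaa nqv gdj ysen etx
Hunk 3: at line 4 remove [lgla,enpaa] add [abrr,nkeb] -> 10 lines: jbdv cnek vkk sdkv abrr nkeb nqv gdj ysen etx
Hunk 4: at line 3 remove [sdkv,abrr] add [cpdet,grbkb] -> 10 lines: jbdv cnek vkk cpdet grbkb nkeb nqv gdj ysen etx

Answer: jbdv
cnek
vkk
cpdet
grbkb
nkeb
nqv
gdj
ysen
etx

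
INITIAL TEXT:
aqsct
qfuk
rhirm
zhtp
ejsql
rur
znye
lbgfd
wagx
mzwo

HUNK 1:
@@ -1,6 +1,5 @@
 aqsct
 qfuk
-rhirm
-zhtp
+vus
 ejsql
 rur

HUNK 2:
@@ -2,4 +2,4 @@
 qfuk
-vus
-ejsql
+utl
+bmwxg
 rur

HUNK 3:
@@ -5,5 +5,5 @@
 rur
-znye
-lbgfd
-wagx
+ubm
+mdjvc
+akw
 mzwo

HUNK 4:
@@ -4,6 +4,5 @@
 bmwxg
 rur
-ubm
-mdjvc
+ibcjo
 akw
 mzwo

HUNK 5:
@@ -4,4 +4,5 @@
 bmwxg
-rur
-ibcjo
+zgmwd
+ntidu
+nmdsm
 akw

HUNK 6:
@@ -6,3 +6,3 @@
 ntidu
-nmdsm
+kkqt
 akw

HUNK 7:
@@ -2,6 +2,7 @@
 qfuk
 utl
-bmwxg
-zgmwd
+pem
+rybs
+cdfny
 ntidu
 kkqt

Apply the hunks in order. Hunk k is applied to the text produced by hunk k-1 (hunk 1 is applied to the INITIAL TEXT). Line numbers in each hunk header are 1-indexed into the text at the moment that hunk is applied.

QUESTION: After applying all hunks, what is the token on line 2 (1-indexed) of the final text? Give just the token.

Answer: qfuk

Derivation:
Hunk 1: at line 1 remove [rhirm,zhtp] add [vus] -> 9 lines: aqsct qfuk vus ejsql rur znye lbgfd wagx mzwo
Hunk 2: at line 2 remove [vus,ejsql] add [utl,bmwxg] -> 9 lines: aqsct qfuk utl bmwxg rur znye lbgfd wagx mzwo
Hunk 3: at line 5 remove [znye,lbgfd,wagx] add [ubm,mdjvc,akw] -> 9 lines: aqsct qfuk utl bmwxg rur ubm mdjvc akw mzwo
Hunk 4: at line 4 remove [ubm,mdjvc] add [ibcjo] -> 8 lines: aqsct qfuk utl bmwxg rur ibcjo akw mzwo
Hunk 5: at line 4 remove [rur,ibcjo] add [zgmwd,ntidu,nmdsm] -> 9 lines: aqsct qfuk utl bmwxg zgmwd ntidu nmdsm akw mzwo
Hunk 6: at line 6 remove [nmdsm] add [kkqt] -> 9 lines: aqsct qfuk utl bmwxg zgmwd ntidu kkqt akw mzwo
Hunk 7: at line 2 remove [bmwxg,zgmwd] add [pem,rybs,cdfny] -> 10 lines: aqsct qfuk utl pem rybs cdfny ntidu kkqt akw mzwo
Final line 2: qfuk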